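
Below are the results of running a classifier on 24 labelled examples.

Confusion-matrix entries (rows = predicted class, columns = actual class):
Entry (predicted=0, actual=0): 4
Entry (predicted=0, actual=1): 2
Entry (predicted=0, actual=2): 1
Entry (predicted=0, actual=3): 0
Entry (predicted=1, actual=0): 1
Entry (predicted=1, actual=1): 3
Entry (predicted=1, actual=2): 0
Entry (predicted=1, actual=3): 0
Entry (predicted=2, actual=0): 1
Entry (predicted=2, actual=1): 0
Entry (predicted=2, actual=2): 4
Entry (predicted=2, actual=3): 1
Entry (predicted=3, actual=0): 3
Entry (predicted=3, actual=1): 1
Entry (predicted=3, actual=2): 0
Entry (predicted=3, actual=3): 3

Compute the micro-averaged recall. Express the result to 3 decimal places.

0.583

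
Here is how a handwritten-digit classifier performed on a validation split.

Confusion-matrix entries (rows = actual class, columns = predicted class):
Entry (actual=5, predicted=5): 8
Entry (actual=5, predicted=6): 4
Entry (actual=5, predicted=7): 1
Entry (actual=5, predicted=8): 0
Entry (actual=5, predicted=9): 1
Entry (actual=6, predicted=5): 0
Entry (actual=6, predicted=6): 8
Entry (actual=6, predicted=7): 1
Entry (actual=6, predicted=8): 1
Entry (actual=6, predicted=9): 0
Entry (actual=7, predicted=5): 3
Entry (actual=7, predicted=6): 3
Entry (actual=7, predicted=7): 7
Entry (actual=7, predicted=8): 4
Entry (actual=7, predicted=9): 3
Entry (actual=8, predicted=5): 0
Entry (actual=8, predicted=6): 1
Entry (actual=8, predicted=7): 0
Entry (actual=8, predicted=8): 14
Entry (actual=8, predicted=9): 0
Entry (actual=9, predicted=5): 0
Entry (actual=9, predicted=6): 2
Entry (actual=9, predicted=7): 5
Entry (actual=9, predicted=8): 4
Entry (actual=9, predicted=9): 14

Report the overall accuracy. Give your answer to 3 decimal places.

Accuracy = trace / total = (8+8+7+14+14=51) / 84 = 51/84 = 0.607

0.607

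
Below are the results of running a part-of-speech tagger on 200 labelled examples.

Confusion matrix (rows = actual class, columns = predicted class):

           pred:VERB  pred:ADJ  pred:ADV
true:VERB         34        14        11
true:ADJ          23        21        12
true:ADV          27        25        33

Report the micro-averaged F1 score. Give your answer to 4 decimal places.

Micro-averaging pools counts across classes: ΣTP=88, ΣFP=112, ΣFN=112.
Micro-F1 score = 2·TP/(2·TP+FP+FN) on pooled counts = 0.4400 (equals overall accuracy in single-label multiclass).

0.4400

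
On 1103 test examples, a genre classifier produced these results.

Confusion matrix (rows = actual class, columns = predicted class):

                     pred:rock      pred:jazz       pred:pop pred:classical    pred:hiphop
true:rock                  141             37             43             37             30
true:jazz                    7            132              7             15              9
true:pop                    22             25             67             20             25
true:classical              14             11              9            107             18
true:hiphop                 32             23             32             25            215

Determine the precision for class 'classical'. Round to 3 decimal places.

One-vs-rest for 'classical': TP = diagonal; FP = other classes predicted 'classical'; FN = 'classical' predicted as other.
precision = TP/(TP+FP).
classical: TP=107, FP=37+15+20+25=97 → 107/204 = 0.5245

0.525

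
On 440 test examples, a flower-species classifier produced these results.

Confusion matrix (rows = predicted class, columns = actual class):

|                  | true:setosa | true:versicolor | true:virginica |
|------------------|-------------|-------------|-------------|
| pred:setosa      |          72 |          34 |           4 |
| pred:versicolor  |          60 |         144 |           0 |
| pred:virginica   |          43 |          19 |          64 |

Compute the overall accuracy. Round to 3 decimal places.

Accuracy = trace / total = (72+144+64=280) / 440 = 280/440 = 0.636

0.636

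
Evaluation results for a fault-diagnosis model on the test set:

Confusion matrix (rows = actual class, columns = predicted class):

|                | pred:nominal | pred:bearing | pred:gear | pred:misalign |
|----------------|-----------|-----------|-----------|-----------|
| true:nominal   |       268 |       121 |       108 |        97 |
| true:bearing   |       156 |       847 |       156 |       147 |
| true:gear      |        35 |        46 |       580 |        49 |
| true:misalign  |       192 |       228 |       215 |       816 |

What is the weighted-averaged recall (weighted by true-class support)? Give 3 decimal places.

0.618

Per-class recall (TP/(TP+FN)):
  nominal: TP=268, FN=121+108+97=326 → 268/594 = 0.4512
  bearing: TP=847, FN=156+156+147=459 → 847/1306 = 0.6485
  gear: TP=580, FN=35+46+49=130 → 580/710 = 0.8169
  misalign: TP=816, FN=192+228+215=635 → 816/1451 = 0.5624
Weighted-recall = Σ (supportᵢ/N)·recallᵢ with N=4061: (594/4061)·0.4512 + (1306/4061)·0.6485 + (710/4061)·0.8169 + (1451/4061)·0.5624 = 0.618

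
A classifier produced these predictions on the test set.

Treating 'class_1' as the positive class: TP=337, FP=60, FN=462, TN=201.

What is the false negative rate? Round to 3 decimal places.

FNR = FN/(FN+TP) = 462/(462+337) = 0.578

0.578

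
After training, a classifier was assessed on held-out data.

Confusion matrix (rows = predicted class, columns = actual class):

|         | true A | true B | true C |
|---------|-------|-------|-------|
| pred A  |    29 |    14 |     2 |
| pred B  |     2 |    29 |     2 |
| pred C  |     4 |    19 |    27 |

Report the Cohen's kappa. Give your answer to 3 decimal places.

Observed agreement pₒ = trace/N = 85/128 = 0.6641
Expected agreement pₑ = Σ (rowᵢ·colᵢ)/N² = (35·45 + 62·33 + 31·50)/128² = 0.3156
κ = (pₒ − pₑ)/(1 − pₑ) = (0.6641 − 0.3156)/(1 − 0.3156) = 0.509

0.509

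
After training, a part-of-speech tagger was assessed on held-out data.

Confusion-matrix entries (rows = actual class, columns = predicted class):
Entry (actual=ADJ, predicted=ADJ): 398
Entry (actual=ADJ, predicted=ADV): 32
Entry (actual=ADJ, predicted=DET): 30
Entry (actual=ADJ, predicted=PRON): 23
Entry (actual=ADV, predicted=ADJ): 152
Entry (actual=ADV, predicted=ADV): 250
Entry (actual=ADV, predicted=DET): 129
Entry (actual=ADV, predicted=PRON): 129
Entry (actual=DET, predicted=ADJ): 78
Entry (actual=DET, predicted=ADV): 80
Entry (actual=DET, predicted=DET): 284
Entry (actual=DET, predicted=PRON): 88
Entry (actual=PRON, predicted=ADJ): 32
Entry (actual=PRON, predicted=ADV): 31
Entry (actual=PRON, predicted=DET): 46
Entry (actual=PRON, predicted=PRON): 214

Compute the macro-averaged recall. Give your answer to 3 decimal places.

0.600

Per-class recall (TP/(TP+FN)):
  ADJ: TP=398, FN=32+30+23=85 → 398/483 = 0.8240
  ADV: TP=250, FN=152+129+129=410 → 250/660 = 0.3788
  DET: TP=284, FN=78+80+88=246 → 284/530 = 0.5358
  PRON: TP=214, FN=32+31+46=109 → 214/323 = 0.6625
Macro-recall = mean = (0.8240 + 0.3788 + 0.5358 + 0.6625) / 4 = 0.600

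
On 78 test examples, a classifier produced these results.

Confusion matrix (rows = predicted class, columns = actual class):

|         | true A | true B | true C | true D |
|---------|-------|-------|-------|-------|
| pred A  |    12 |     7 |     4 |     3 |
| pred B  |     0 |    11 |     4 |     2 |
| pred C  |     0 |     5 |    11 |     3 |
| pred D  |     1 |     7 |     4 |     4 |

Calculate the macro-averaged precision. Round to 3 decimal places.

Per-class precision (TP/(TP+FP)):
  A: TP=12, FP=7+4+3=14 → 12/26 = 0.4615
  B: TP=11, FP=0+4+2=6 → 11/17 = 0.6471
  C: TP=11, FP=0+5+3=8 → 11/19 = 0.5789
  D: TP=4, FP=1+7+4=12 → 4/16 = 0.2500
Macro-precision = mean = (0.4615 + 0.6471 + 0.5789 + 0.2500) / 4 = 0.484

0.484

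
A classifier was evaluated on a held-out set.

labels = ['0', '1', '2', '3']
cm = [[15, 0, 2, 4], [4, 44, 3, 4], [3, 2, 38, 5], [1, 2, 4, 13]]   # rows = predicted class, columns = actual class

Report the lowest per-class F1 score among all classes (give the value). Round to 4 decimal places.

0.5652

Per-class F1 score (2·TP/(2·TP+FP+FN)):
  0: TP=15, FP=0+2+4=6, FN=4+3+1=8 → 30/44 = 0.68182
  1: TP=44, FP=4+3+4=11, FN=0+2+2=4 → 88/103 = 0.85437
  2: TP=38, FP=3+2+5=10, FN=2+3+4=9 → 76/95 = 0.80000
  3: TP=13, FP=1+2+4=7, FN=4+4+5=13 → 26/46 = 0.56522
Lowest is class '3' with F1 score = 0.5652.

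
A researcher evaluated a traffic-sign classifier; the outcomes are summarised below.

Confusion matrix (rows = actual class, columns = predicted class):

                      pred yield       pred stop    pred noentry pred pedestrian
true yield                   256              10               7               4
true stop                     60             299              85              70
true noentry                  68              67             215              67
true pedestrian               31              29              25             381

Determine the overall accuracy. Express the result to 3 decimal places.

0.688

Accuracy = trace / total = (256+299+215+381=1151) / 1674 = 1151/1674 = 0.688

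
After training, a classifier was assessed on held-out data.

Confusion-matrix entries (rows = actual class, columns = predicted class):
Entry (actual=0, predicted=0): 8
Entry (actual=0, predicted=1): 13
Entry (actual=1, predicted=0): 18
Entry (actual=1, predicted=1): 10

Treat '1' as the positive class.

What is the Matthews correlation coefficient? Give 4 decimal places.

MCC = (TP·TN − FP·FN) / √((TP+FP)(TP+FN)(TN+FP)(TN+FN))
Numerator = 10·8 − 13·18 = -154
Denominator = √(23·28·21·26) = √351624 = 592.9789
MCC = -154 / 592.9789 = -0.2597

-0.2597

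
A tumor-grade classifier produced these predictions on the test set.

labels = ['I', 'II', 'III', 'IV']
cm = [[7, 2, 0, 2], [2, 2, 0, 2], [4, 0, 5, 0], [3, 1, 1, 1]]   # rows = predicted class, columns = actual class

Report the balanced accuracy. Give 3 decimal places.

Balanced accuracy = mean of per-class recall.
  I: recall = 7/16 = 0.4375
  II: recall = 2/5 = 0.4000
  III: recall = 5/6 = 0.8333
  IV: recall = 1/5 = 0.2000
Mean = (0.4375 + 0.4000 + 0.8333 + 0.2000) / 4 = 0.468

0.468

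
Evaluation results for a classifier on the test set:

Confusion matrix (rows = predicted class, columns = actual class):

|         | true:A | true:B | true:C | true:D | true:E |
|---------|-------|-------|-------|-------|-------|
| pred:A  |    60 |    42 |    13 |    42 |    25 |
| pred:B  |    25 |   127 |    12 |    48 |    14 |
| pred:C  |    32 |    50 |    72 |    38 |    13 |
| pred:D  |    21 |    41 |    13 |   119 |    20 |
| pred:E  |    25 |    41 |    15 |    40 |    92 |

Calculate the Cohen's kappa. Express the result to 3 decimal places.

0.312

Observed agreement pₒ = trace/N = 470/1040 = 0.4519
Expected agreement pₑ = Σ (rowᵢ·colᵢ)/N² = (163·182 + 301·226 + 125·205 + 287·214 + 164·213)/1040² = 0.2031
κ = (pₒ − pₑ)/(1 − pₑ) = (0.4519 − 0.2031)/(1 − 0.2031) = 0.312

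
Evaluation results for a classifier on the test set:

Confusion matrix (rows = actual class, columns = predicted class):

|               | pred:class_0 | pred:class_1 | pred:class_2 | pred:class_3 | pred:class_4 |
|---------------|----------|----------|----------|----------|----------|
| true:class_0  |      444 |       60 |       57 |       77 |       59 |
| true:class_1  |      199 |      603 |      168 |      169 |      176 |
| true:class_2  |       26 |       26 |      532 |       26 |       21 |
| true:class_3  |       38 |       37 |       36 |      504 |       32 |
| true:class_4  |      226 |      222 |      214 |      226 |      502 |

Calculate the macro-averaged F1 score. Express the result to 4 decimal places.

0.5598

Per-class F1 score (2·TP/(2·TP+FP+FN)):
  class_0: TP=444, FP=199+26+38+226=489, FN=60+57+77+59=253 → 888/1630 = 0.54479
  class_1: TP=603, FP=60+26+37+222=345, FN=199+168+169+176=712 → 1206/2263 = 0.53292
  class_2: TP=532, FP=57+168+36+214=475, FN=26+26+26+21=99 → 1064/1638 = 0.64957
  class_3: TP=504, FP=77+169+26+226=498, FN=38+37+36+32=143 → 1008/1649 = 0.61128
  class_4: TP=502, FP=59+176+21+32=288, FN=226+222+214+226=888 → 1004/2180 = 0.46055
Macro-F1 score = mean = (0.54479 + 0.53292 + 0.64957 + 0.61128 + 0.46055) / 5 = 0.5598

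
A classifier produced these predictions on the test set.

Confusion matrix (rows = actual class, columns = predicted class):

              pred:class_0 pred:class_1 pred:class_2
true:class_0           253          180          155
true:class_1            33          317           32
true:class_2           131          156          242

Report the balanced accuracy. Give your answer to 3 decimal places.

Balanced accuracy = mean of per-class recall.
  class_0: recall = 253/588 = 0.4303
  class_1: recall = 317/382 = 0.8298
  class_2: recall = 242/529 = 0.4575
Mean = (0.4303 + 0.8298 + 0.4575) / 3 = 0.573

0.573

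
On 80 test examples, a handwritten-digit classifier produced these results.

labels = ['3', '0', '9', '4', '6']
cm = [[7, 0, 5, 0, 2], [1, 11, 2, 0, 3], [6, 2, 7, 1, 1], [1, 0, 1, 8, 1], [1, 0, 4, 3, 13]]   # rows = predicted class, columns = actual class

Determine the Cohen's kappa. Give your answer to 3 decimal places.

Observed agreement pₒ = trace/N = 46/80 = 0.5750
Expected agreement pₑ = Σ (rowᵢ·colᵢ)/N² = (16·14 + 13·17 + 19·17 + 12·11 + 20·21)/80² = 0.2063
κ = (pₒ − pₑ)/(1 − pₑ) = (0.5750 − 0.2063)/(1 − 0.2063) = 0.465

0.465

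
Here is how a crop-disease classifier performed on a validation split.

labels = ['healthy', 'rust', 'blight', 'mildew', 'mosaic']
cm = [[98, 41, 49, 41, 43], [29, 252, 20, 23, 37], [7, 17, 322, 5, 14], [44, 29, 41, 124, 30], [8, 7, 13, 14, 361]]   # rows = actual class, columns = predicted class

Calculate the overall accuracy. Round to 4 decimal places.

Accuracy = trace / total = (98+252+322+124+361=1157) / 1669 = 1157/1669 = 0.6932

0.6932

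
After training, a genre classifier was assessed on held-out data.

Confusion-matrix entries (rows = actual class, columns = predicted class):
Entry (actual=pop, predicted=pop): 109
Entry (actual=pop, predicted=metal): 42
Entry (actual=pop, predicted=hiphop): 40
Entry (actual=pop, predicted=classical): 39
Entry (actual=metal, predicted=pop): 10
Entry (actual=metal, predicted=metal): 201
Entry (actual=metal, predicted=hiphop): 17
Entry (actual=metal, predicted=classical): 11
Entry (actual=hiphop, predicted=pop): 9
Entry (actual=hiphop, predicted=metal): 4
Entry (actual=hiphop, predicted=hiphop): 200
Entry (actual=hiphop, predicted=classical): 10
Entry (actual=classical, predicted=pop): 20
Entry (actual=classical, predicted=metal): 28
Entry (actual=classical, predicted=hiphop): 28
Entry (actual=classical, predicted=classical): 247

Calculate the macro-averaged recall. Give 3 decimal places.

0.744

Per-class recall (TP/(TP+FN)):
  pop: TP=109, FN=42+40+39=121 → 109/230 = 0.4739
  metal: TP=201, FN=10+17+11=38 → 201/239 = 0.8410
  hiphop: TP=200, FN=9+4+10=23 → 200/223 = 0.8969
  classical: TP=247, FN=20+28+28=76 → 247/323 = 0.7647
Macro-recall = mean = (0.4739 + 0.8410 + 0.8969 + 0.7647) / 4 = 0.744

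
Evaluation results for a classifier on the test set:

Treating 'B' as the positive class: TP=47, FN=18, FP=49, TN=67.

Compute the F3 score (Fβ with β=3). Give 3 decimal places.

0.690

Fβ = (1+β²)·TP / ((1+β²)·TP + β²·FN + FP), with β²=9
= 10·47 / (10·47 + 9·18 + 49) = 0.690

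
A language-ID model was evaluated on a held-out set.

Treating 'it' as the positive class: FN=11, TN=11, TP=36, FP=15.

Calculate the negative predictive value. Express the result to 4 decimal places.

NPV = TN/(TN+FN) = 11/(11+11) = 0.5000

0.5000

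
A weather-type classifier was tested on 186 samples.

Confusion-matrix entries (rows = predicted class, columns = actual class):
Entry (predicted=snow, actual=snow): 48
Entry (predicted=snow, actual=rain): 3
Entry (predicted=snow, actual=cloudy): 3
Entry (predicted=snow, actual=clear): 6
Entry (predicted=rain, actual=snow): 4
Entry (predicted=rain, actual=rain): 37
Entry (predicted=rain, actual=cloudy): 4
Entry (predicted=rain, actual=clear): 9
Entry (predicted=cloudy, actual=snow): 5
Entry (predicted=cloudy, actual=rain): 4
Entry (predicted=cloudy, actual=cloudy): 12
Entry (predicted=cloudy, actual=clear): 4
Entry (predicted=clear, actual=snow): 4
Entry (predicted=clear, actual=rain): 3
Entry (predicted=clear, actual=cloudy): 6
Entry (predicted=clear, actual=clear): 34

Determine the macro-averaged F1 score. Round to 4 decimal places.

Per-class F1 score (2·TP/(2·TP+FP+FN)):
  snow: TP=48, FP=3+3+6=12, FN=4+5+4=13 → 96/121 = 0.79339
  rain: TP=37, FP=4+4+9=17, FN=3+4+3=10 → 74/101 = 0.73267
  cloudy: TP=12, FP=5+4+4=13, FN=3+4+6=13 → 24/50 = 0.48000
  clear: TP=34, FP=4+3+6=13, FN=6+9+4=19 → 68/100 = 0.68000
Macro-F1 score = mean = (0.79339 + 0.73267 + 0.48000 + 0.68000) / 4 = 0.6715

0.6715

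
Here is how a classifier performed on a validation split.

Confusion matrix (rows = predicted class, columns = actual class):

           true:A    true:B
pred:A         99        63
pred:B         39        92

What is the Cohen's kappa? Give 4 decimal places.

Observed agreement pₒ = trace/N = 191/293 = 0.65188
Expected agreement pₑ = Σ (rowᵢ·colᵢ)/N² = (138·162 + 155·131)/293² = 0.49693
κ = (pₒ − pₑ)/(1 − pₑ) = (0.65188 − 0.49693)/(1 − 0.49693) = 0.3080

0.3080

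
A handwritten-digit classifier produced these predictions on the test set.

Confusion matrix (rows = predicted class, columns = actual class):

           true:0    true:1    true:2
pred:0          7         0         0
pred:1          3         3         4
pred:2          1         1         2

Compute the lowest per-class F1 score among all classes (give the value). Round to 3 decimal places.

0.400

Per-class F1 score (2·TP/(2·TP+FP+FN)):
  0: TP=7, FP=0+0=0, FN=3+1=4 → 14/18 = 0.7778
  1: TP=3, FP=3+4=7, FN=0+1=1 → 6/14 = 0.4286
  2: TP=2, FP=1+1=2, FN=0+4=4 → 4/10 = 0.4000
Lowest is class '2' with F1 score = 0.400.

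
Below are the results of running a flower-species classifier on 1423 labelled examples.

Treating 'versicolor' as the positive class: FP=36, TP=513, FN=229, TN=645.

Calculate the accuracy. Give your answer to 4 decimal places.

Accuracy = (TP+TN)/N = (513+645)/1423 = 0.8138

0.8138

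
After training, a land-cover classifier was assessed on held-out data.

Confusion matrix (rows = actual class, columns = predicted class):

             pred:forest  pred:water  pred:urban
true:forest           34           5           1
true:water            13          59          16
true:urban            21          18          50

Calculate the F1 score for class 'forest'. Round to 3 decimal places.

One-vs-rest for 'forest': TP = diagonal; FP = other classes predicted 'forest'; FN = 'forest' predicted as other.
F1 score = 2·TP/(2·TP+FP+FN).
forest: TP=34, FP=13+21=34, FN=5+1=6 → 68/108 = 0.6296

0.630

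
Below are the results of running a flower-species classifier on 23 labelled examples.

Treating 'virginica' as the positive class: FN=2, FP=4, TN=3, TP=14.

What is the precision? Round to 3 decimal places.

0.778

Precision = TP/(TP+FP) = 14/(14+4) = 14/18 = 0.778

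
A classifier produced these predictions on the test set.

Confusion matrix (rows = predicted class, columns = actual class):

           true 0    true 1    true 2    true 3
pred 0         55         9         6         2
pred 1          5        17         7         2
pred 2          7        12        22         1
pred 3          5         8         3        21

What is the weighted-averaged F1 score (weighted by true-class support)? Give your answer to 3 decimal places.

Per-class F1 score (2·TP/(2·TP+FP+FN)):
  0: TP=55, FP=9+6+2=17, FN=5+7+5=17 → 110/144 = 0.7639
  1: TP=17, FP=5+7+2=14, FN=9+12+8=29 → 34/77 = 0.4416
  2: TP=22, FP=7+12+1=20, FN=6+7+3=16 → 44/80 = 0.5500
  3: TP=21, FP=5+8+3=16, FN=2+2+1=5 → 42/63 = 0.6667
Weighted-F1 score = Σ (supportᵢ/N)·F1 scoreᵢ with N=182: (72/182)·0.7639 + (46/182)·0.4416 + (38/182)·0.5500 + (26/182)·0.6667 = 0.624

0.624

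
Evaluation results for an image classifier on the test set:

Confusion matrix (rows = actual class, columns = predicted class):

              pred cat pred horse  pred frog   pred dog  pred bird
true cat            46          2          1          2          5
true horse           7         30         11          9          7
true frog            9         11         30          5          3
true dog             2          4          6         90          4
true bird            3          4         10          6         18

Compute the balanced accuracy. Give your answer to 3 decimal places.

0.619

Balanced accuracy = mean of per-class recall.
  cat: recall = 46/56 = 0.8214
  horse: recall = 30/64 = 0.4688
  frog: recall = 30/58 = 0.5172
  dog: recall = 90/106 = 0.8491
  bird: recall = 18/41 = 0.4390
Mean = (0.8214 + 0.4688 + 0.5172 + 0.8491 + 0.4390) / 5 = 0.619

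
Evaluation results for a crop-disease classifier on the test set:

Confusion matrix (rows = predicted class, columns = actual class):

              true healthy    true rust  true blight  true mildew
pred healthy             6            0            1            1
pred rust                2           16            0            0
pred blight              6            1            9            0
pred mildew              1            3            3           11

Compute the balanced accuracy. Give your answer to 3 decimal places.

0.702

Balanced accuracy = mean of per-class recall.
  healthy: recall = 6/15 = 0.4000
  rust: recall = 16/20 = 0.8000
  blight: recall = 9/13 = 0.6923
  mildew: recall = 11/12 = 0.9167
Mean = (0.4000 + 0.8000 + 0.6923 + 0.9167) / 4 = 0.702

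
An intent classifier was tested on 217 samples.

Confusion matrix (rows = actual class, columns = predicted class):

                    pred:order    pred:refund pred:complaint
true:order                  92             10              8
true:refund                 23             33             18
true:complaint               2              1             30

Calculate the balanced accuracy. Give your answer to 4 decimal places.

Balanced accuracy = mean of per-class recall.
  order: recall = 92/110 = 0.83636
  refund: recall = 33/74 = 0.44595
  complaint: recall = 30/33 = 0.90909
Mean = (0.83636 + 0.44595 + 0.90909) / 3 = 0.7305

0.7305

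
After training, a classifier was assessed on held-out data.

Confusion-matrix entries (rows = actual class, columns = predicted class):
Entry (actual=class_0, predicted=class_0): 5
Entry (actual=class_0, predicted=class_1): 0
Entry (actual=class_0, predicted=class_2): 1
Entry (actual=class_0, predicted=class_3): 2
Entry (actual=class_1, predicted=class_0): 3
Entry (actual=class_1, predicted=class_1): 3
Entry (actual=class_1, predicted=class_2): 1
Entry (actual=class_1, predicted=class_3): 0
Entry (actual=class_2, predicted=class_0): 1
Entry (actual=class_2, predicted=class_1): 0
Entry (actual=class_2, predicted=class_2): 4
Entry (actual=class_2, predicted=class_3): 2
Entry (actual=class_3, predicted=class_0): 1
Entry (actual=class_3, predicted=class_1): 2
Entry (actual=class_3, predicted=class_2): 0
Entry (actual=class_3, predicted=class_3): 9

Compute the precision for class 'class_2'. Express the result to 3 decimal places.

One-vs-rest for 'class_2': TP = diagonal; FP = other classes predicted 'class_2'; FN = 'class_2' predicted as other.
precision = TP/(TP+FP).
class_2: TP=4, FP=1+1+0=2 → 4/6 = 0.6667

0.667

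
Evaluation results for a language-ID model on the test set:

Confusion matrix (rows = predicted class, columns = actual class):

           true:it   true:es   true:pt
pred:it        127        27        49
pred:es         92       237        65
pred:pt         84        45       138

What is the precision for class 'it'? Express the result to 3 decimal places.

0.626

Take TP from the diagonal, FP from the rest of the 'it' prediction marginal, FN from the rest of the 'it' actual marginal.
precision = TP/(TP+FP).
it: TP=127, FP=27+49=76 → 127/203 = 0.6256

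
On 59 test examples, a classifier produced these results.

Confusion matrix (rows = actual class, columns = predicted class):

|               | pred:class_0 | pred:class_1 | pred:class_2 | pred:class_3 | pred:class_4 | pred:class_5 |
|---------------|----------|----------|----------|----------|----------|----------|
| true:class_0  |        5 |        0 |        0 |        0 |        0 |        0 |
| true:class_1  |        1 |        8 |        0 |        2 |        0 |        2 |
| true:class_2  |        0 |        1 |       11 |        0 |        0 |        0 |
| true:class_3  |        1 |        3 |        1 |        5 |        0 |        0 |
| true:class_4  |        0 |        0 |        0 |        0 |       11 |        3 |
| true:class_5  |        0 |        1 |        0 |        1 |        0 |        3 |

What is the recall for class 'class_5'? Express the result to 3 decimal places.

0.600

One-vs-rest for 'class_5': TP = diagonal; FP = other classes predicted 'class_5'; FN = 'class_5' predicted as other.
recall = TP/(TP+FN).
class_5: TP=3, FN=0+1+0+1+0=2 → 3/5 = 0.6000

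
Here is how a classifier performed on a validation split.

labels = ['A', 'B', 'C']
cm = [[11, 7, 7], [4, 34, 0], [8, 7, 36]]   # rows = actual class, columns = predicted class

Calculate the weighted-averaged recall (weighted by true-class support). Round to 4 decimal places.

0.7105

Per-class recall (TP/(TP+FN)):
  A: TP=11, FN=7+7=14 → 11/25 = 0.44000
  B: TP=34, FN=4+0=4 → 34/38 = 0.89474
  C: TP=36, FN=8+7=15 → 36/51 = 0.70588
Weighted-recall = Σ (supportᵢ/N)·recallᵢ with N=114: (25/114)·0.44000 + (38/114)·0.89474 + (51/114)·0.70588 = 0.7105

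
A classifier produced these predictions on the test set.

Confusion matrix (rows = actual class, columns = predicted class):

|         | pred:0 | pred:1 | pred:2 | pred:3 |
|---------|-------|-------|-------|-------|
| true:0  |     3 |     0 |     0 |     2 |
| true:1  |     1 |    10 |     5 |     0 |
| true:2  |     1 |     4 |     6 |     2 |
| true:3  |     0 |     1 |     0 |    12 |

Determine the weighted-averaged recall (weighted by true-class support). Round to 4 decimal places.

0.6596

Per-class recall (TP/(TP+FN)):
  0: TP=3, FN=0+0+2=2 → 3/5 = 0.60000
  1: TP=10, FN=1+5+0=6 → 10/16 = 0.62500
  2: TP=6, FN=1+4+2=7 → 6/13 = 0.46154
  3: TP=12, FN=0+1+0=1 → 12/13 = 0.92308
Weighted-recall = Σ (supportᵢ/N)·recallᵢ with N=47: (5/47)·0.60000 + (16/47)·0.62500 + (13/47)·0.46154 + (13/47)·0.92308 = 0.6596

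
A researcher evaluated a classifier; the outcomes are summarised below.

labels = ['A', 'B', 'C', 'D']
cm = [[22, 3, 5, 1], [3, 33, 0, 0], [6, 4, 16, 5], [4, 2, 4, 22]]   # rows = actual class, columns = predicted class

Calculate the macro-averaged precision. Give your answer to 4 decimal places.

0.7100

Per-class precision (TP/(TP+FP)):
  A: TP=22, FP=3+6+4=13 → 22/35 = 0.62857
  B: TP=33, FP=3+4+2=9 → 33/42 = 0.78571
  C: TP=16, FP=5+0+4=9 → 16/25 = 0.64000
  D: TP=22, FP=1+0+5=6 → 22/28 = 0.78571
Macro-precision = mean = (0.62857 + 0.78571 + 0.64000 + 0.78571) / 4 = 0.7100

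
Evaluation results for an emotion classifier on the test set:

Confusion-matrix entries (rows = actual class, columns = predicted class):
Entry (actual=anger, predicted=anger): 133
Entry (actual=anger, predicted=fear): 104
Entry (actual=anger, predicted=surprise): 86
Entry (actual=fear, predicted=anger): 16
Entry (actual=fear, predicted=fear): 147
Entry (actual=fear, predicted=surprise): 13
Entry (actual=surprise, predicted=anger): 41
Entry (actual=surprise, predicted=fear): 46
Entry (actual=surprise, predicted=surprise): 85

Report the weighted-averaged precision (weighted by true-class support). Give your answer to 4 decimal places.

0.5852

Per-class precision (TP/(TP+FP)):
  anger: TP=133, FP=16+41=57 → 133/190 = 0.70000
  fear: TP=147, FP=104+46=150 → 147/297 = 0.49495
  surprise: TP=85, FP=86+13=99 → 85/184 = 0.46196
Weighted-precision = Σ (supportᵢ/N)·precisionᵢ with N=671: (323/671)·0.70000 + (176/671)·0.49495 + (172/671)·0.46196 = 0.5852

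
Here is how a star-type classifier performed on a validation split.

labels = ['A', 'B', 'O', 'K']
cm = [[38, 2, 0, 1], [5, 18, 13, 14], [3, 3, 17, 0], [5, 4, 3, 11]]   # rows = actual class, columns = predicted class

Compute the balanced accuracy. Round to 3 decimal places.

0.626

Balanced accuracy = mean of per-class recall.
  A: recall = 38/41 = 0.9268
  B: recall = 18/50 = 0.3600
  O: recall = 17/23 = 0.7391
  K: recall = 11/23 = 0.4783
Mean = (0.9268 + 0.3600 + 0.7391 + 0.4783) / 4 = 0.626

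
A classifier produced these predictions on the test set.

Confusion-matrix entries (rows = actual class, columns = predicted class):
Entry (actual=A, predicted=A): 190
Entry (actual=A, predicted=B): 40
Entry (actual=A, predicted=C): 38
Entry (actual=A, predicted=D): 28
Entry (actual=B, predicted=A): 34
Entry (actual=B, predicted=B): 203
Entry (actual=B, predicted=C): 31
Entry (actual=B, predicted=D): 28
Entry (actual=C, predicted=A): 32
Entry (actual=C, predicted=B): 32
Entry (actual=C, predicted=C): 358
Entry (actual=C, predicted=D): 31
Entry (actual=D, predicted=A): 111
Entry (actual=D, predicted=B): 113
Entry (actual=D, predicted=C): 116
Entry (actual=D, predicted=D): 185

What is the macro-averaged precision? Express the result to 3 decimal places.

Per-class precision (TP/(TP+FP)):
  A: TP=190, FP=34+32+111=177 → 190/367 = 0.5177
  B: TP=203, FP=40+32+113=185 → 203/388 = 0.5232
  C: TP=358, FP=38+31+116=185 → 358/543 = 0.6593
  D: TP=185, FP=28+28+31=87 → 185/272 = 0.6801
Macro-precision = mean = (0.5177 + 0.5232 + 0.6593 + 0.6801) / 4 = 0.595

0.595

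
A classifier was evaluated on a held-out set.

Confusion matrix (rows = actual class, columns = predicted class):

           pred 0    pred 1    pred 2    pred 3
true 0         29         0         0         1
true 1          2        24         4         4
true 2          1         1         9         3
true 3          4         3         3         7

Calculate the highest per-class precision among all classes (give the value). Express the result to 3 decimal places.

Per-class precision (TP/(TP+FP)):
  0: TP=29, FP=2+1+4=7 → 29/36 = 0.8056
  1: TP=24, FP=0+1+3=4 → 24/28 = 0.8571
  2: TP=9, FP=0+4+3=7 → 9/16 = 0.5625
  3: TP=7, FP=1+4+3=8 → 7/15 = 0.4667
Highest is class '1' with precision = 0.857.

0.857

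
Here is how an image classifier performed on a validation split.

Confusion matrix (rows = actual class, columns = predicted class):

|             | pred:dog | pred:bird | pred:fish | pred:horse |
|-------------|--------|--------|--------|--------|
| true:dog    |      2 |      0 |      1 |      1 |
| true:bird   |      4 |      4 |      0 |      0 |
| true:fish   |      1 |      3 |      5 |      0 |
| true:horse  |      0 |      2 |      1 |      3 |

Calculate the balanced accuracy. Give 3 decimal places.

0.514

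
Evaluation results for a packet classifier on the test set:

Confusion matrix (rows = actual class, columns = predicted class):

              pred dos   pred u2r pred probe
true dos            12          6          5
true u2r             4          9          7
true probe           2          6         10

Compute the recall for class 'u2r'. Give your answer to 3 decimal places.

recall = TP/(TP+FN).
u2r: TP=9, FN=4+7=11 → 9/20 = 0.4500

0.450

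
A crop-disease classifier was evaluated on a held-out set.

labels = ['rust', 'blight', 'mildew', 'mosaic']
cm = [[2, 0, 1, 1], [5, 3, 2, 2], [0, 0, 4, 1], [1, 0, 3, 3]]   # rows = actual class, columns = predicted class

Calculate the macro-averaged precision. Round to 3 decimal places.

Per-class precision (TP/(TP+FP)):
  rust: TP=2, FP=5+0+1=6 → 2/8 = 0.2500
  blight: TP=3, FP=0+0+0=0 → 3/3 = 1.0000
  mildew: TP=4, FP=1+2+3=6 → 4/10 = 0.4000
  mosaic: TP=3, FP=1+2+1=4 → 3/7 = 0.4286
Macro-precision = mean = (0.2500 + 1.0000 + 0.4000 + 0.4286) / 4 = 0.520

0.520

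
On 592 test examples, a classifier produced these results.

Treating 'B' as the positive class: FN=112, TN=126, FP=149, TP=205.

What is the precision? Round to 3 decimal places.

0.579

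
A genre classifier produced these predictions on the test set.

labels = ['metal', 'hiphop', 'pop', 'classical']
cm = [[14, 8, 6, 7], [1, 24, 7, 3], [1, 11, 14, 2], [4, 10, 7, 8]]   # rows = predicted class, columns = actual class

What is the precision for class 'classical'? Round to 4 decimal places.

0.2759

One-vs-rest for 'classical': TP = diagonal; FP = other classes predicted 'classical'; FN = 'classical' predicted as other.
precision = TP/(TP+FP).
classical: TP=8, FP=4+10+7=21 → 8/29 = 0.27586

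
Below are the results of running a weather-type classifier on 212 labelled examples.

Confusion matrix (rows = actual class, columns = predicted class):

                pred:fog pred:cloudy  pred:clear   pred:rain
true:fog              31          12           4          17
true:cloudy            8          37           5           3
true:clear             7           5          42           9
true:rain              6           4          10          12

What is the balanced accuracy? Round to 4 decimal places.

Balanced accuracy = mean of per-class recall.
  fog: recall = 31/64 = 0.48438
  cloudy: recall = 37/53 = 0.69811
  clear: recall = 42/63 = 0.66667
  rain: recall = 12/32 = 0.37500
Mean = (0.48438 + 0.69811 + 0.66667 + 0.37500) / 4 = 0.5560

0.5560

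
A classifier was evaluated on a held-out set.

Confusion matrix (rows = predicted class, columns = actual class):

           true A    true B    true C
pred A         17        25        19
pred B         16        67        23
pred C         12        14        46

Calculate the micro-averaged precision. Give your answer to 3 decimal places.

0.544

Micro-averaging pools counts across classes: ΣTP=130, ΣFP=109, ΣFN=109.
Micro-precision = TP/(TP+FP) on pooled counts = 0.544 (equals overall accuracy in single-label multiclass).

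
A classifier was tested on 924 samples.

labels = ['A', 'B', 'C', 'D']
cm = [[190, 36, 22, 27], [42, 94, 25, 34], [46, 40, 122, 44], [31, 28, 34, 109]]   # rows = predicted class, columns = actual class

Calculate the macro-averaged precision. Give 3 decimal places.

0.549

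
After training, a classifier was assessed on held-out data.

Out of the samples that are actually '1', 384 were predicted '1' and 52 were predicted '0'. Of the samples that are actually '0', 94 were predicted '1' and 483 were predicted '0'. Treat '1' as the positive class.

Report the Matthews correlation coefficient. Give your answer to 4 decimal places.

MCC = (TP·TN − FP·FN) / √((TP+FP)(TP+FN)(TN+FP)(TN+FN))
Numerator = 384·483 − 94·52 = 180584
Denominator = √(478·436·577·535) = √64334507560 = 253642.4798
MCC = 180584 / 253642.4798 = 0.7120

0.7120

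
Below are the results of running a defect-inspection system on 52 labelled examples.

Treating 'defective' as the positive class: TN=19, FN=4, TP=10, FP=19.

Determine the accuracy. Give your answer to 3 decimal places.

Accuracy = (TP+TN)/N = (10+19)/52 = 0.558

0.558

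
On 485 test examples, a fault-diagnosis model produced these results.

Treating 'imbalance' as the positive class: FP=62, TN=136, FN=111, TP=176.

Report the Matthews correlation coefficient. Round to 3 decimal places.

0.295

MCC = (TP·TN − FP·FN) / √((TP+FP)(TP+FN)(TN+FP)(TN+FN))
Numerator = 176·136 − 62·111 = 17054
Denominator = √(238·287·198·247) = √3340573236 = 57797.6923
MCC = 17054 / 57797.6923 = 0.295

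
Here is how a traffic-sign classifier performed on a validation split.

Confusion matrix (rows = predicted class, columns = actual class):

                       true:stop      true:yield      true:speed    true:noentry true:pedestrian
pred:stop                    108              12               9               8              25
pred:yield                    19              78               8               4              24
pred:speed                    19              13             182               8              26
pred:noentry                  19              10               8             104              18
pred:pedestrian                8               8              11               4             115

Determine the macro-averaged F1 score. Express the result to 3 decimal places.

0.683

Per-class F1 score (2·TP/(2·TP+FP+FN)):
  stop: TP=108, FP=12+9+8+25=54, FN=19+19+19+8=65 → 216/335 = 0.6448
  yield: TP=78, FP=19+8+4+24=55, FN=12+13+10+8=43 → 156/254 = 0.6142
  speed: TP=182, FP=19+13+8+26=66, FN=9+8+8+11=36 → 364/466 = 0.7811
  noentry: TP=104, FP=19+10+8+18=55, FN=8+4+8+4=24 → 208/287 = 0.7247
  pedestrian: TP=115, FP=8+8+11+4=31, FN=25+24+26+18=93 → 230/354 = 0.6497
Macro-F1 score = mean = (0.6448 + 0.6142 + 0.7811 + 0.7247 + 0.6497) / 5 = 0.683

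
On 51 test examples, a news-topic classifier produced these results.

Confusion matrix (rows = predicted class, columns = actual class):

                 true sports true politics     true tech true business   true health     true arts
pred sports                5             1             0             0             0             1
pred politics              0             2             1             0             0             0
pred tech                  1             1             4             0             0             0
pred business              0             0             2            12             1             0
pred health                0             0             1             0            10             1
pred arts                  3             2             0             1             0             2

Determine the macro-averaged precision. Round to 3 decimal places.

Per-class precision (TP/(TP+FP)):
  sports: TP=5, FP=1+0+0+0+1=2 → 5/7 = 0.7143
  politics: TP=2, FP=0+1+0+0+0=1 → 2/3 = 0.6667
  tech: TP=4, FP=1+1+0+0+0=2 → 4/6 = 0.6667
  business: TP=12, FP=0+0+2+1+0=3 → 12/15 = 0.8000
  health: TP=10, FP=0+0+1+0+1=2 → 10/12 = 0.8333
  arts: TP=2, FP=3+2+0+1+0=6 → 2/8 = 0.2500
Macro-precision = mean = (0.7143 + 0.6667 + 0.6667 + 0.8000 + 0.8333 + 0.2500) / 6 = 0.655

0.655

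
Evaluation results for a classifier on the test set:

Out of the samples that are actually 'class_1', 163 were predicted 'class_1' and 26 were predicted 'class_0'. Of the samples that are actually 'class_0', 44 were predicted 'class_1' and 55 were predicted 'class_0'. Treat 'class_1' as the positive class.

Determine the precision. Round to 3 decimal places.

Precision = TP/(TP+FP) = 163/(163+44) = 163/207 = 0.787

0.787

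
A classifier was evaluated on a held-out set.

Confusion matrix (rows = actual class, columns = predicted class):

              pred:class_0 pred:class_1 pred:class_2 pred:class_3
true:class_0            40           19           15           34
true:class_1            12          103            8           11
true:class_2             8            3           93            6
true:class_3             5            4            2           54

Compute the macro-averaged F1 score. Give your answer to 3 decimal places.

0.674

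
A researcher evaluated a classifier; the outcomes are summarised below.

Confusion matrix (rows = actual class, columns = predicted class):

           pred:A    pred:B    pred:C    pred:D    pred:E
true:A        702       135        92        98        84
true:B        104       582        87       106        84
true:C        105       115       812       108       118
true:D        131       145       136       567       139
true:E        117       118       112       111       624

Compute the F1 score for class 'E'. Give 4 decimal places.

Treat 'E' as positive and all other classes as negative.
F1 score = 2·TP/(2·TP+FP+FN).
E: TP=624, FP=84+84+118+139=425, FN=117+118+112+111=458 → 1248/2131 = 0.58564

0.5856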